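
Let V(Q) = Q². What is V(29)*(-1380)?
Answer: -1160580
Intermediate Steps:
V(29)*(-1380) = 29²*(-1380) = 841*(-1380) = -1160580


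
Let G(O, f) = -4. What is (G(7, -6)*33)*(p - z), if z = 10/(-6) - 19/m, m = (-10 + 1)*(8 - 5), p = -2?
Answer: 1232/9 ≈ 136.89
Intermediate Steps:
m = -27 (m = -9*3 = -27)
z = -26/27 (z = 10/(-6) - 19/(-27) = 10*(-1/6) - 19*(-1/27) = -5/3 + 19/27 = -26/27 ≈ -0.96296)
(G(7, -6)*33)*(p - z) = (-4*33)*(-2 - 1*(-26/27)) = -132*(-2 + 26/27) = -132*(-28/27) = 1232/9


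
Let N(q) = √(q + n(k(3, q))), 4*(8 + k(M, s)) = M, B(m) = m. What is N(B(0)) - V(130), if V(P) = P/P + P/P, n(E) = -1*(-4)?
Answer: 0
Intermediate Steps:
k(M, s) = -8 + M/4
n(E) = 4
V(P) = 2 (V(P) = 1 + 1 = 2)
N(q) = √(4 + q) (N(q) = √(q + 4) = √(4 + q))
N(B(0)) - V(130) = √(4 + 0) - 1*2 = √4 - 2 = 2 - 2 = 0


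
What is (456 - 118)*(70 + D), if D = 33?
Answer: 34814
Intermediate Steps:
(456 - 118)*(70 + D) = (456 - 118)*(70 + 33) = 338*103 = 34814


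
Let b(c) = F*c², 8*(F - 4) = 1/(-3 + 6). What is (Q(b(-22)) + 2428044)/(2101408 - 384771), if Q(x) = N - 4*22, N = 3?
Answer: 2427959/1716637 ≈ 1.4144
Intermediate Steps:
F = 97/24 (F = 4 + 1/(8*(-3 + 6)) = 4 + (⅛)/3 = 4 + (⅛)*(⅓) = 4 + 1/24 = 97/24 ≈ 4.0417)
b(c) = 97*c²/24
Q(x) = -85 (Q(x) = 3 - 4*22 = 3 - 88 = -85)
(Q(b(-22)) + 2428044)/(2101408 - 384771) = (-85 + 2428044)/(2101408 - 384771) = 2427959/1716637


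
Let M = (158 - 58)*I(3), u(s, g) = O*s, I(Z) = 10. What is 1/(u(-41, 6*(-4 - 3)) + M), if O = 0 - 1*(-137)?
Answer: -1/4617 ≈ -0.00021659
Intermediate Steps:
O = 137 (O = 0 + 137 = 137)
u(s, g) = 137*s
M = 1000 (M = (158 - 58)*10 = 100*10 = 1000)
1/(u(-41, 6*(-4 - 3)) + M) = 1/(137*(-41) + 1000) = 1/(-5617 + 1000) = 1/(-4617) = -1/4617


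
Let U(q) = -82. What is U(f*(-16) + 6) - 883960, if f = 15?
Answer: -884042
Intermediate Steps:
U(f*(-16) + 6) - 883960 = -82 - 883960 = -884042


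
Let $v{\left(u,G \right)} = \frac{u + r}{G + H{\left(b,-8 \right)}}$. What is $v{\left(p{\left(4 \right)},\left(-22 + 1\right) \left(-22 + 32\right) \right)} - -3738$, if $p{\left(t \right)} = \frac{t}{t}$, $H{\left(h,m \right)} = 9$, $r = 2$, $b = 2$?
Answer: $\frac{250445}{67} \approx 3738.0$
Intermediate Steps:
$p{\left(t \right)} = 1$
$v{\left(u,G \right)} = \frac{2 + u}{9 + G}$ ($v{\left(u,G \right)} = \frac{u + 2}{G + 9} = \frac{2 + u}{9 + G}$)
$v{\left(p{\left(4 \right)},\left(-22 + 1\right) \left(-22 + 32\right) \right)} - -3738 = \frac{2 + 1}{9 + \left(-22 + 1\right) \left(-22 + 32\right)} - -3738 = \frac{1}{9 - 210} \cdot 3 + 3738 = \frac{1}{-201} \cdot 3 + 3738 = \left(- \frac{1}{201}\right) 3 + 3738 = - \frac{1}{67} + 3738 = \frac{250445}{67}$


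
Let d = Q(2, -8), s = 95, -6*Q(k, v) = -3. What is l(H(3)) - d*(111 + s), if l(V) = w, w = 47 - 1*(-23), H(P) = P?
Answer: -33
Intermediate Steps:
Q(k, v) = ½ (Q(k, v) = -⅙*(-3) = ½)
d = ½ ≈ 0.50000
w = 70 (w = 47 + 23 = 70)
l(V) = 70
l(H(3)) - d*(111 + s) = 70 - (111 + 95)/2 = 70 - 206/2 = 70 - 1*103 = 70 - 103 = -33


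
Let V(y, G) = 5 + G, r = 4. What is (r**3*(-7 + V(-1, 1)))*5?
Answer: -320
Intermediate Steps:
(r**3*(-7 + V(-1, 1)))*5 = (4**3*(-7 + (5 + 1)))*5 = (64*(-7 + 6))*5 = (64*(-1))*5 = -64*5 = -320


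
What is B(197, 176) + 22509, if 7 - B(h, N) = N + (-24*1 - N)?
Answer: 22540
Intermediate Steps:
B(h, N) = 31 (B(h, N) = 7 - (N + (-24*1 - N)) = 7 - (N + (-24 - N)) = 7 - 1*(-24) = 7 + 24 = 31)
B(197, 176) + 22509 = 31 + 22509 = 22540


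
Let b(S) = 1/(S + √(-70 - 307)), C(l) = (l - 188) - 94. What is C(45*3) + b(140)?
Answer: (-147*√377 + 20579*I)/(√377 - 140*I) ≈ -146.99 - 0.00097194*I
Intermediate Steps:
C(l) = -282 + l (C(l) = (-188 + l) - 94 = -282 + l)
b(S) = 1/(S + I*√377) (b(S) = 1/(S + √(-377)) = 1/(S + I*√377))
C(45*3) + b(140) = (-282 + 45*3) + 1/(140 + I*√377) = (-282 + 135) + 1/(140 + I*√377) = -147 + 1/(140 + I*√377)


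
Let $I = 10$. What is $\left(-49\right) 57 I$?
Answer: $-27930$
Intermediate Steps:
$\left(-49\right) 57 I = \left(-49\right) 57 \cdot 10 = \left(-2793\right) 10 = -27930$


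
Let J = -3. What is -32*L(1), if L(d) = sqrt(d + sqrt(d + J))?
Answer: -32*sqrt(1 + I*sqrt(2)) ≈ -37.401 - 19.36*I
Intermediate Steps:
L(d) = sqrt(d + sqrt(-3 + d)) (L(d) = sqrt(d + sqrt(d - 3)) = sqrt(d + sqrt(-3 + d)))
-32*L(1) = -32*sqrt(1 + sqrt(-3 + 1)) = -32*sqrt(1 + sqrt(-2)) = -32*sqrt(1 + I*sqrt(2))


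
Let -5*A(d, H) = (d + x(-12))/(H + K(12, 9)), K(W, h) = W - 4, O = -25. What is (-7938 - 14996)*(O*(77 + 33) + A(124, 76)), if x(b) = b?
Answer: 946119236/15 ≈ 6.3075e+7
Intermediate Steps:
K(W, h) = -4 + W
A(d, H) = -(-12 + d)/(5*(8 + H)) (A(d, H) = -(d - 12)/(5*(H + (-4 + 12))) = -(-12 + d)/(5*(H + 8)) = -(-12 + d)/(5*(8 + H)))
(-7938 - 14996)*(O*(77 + 33) + A(124, 76)) = (-7938 - 14996)*(-25*(77 + 33) + (12 - 1*124)/(5*(8 + 76))) = -22934*(-25*110 + (⅕)*(12 - 124)/84) = -22934*(-2750 + (⅕)*(1/84)*(-112)) = -22934*(-2750 - 4/15) = -22934*(-41254/15) = 946119236/15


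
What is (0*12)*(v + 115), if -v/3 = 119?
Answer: 0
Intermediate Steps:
v = -357 (v = -3*119 = -357)
(0*12)*(v + 115) = (0*12)*(-357 + 115) = 0*(-242) = 0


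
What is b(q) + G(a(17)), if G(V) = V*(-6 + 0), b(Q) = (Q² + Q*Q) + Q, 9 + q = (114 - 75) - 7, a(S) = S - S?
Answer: 1081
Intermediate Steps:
a(S) = 0
q = 23 (q = -9 + ((114 - 75) - 7) = -9 + (39 - 7) = -9 + 32 = 23)
b(Q) = Q + 2*Q² (b(Q) = (Q² + Q²) + Q = 2*Q² + Q = Q + 2*Q²)
G(V) = -6*V (G(V) = V*(-6) = -6*V)
b(q) + G(a(17)) = 23*(1 + 2*23) - 6*0 = 23*(1 + 46) + 0 = 23*47 + 0 = 1081 + 0 = 1081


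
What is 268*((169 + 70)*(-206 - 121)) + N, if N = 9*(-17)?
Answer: -20945157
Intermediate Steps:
N = -153
268*((169 + 70)*(-206 - 121)) + N = 268*((169 + 70)*(-206 - 121)) - 153 = 268*(239*(-327)) - 153 = 268*(-78153) - 153 = -20945004 - 153 = -20945157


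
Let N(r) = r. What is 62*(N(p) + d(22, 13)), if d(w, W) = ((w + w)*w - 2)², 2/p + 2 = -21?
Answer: 1330680332/23 ≈ 5.7856e+7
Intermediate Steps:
p = -2/23 (p = 2/(-2 - 21) = 2/(-23) = 2*(-1/23) = -2/23 ≈ -0.086957)
d(w, W) = (-2 + 2*w²)² (d(w, W) = ((2*w)*w - 2)² = (2*w² - 2)² = (-2 + 2*w²)²)
62*(N(p) + d(22, 13)) = 62*(-2/23 + 4*(-1 + 22²)²) = 62*(-2/23 + 4*(-1 + 484)²) = 62*(-2/23 + 4*483²) = 62*(-2/23 + 4*233289) = 62*(-2/23 + 933156) = 62*(21462586/23) = 1330680332/23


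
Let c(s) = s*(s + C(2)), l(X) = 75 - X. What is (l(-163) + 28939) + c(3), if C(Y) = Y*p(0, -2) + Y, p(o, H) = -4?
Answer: 29168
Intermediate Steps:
C(Y) = -3*Y (C(Y) = Y*(-4) + Y = -4*Y + Y = -3*Y)
c(s) = s*(-6 + s) (c(s) = s*(s - 3*2) = s*(s - 6) = s*(-6 + s))
(l(-163) + 28939) + c(3) = ((75 - 1*(-163)) + 28939) + 3*(-6 + 3) = ((75 + 163) + 28939) + 3*(-3) = (238 + 28939) - 9 = 29177 - 9 = 29168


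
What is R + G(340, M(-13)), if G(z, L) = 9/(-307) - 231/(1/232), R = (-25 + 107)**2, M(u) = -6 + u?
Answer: -14388485/307 ≈ -46868.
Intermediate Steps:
R = 6724 (R = 82**2 = 6724)
G(z, L) = -16452753/307 (G(z, L) = 9*(-1/307) - 231/1/232 = -9/307 - 231*232 = -9/307 - 53592 = -16452753/307)
R + G(340, M(-13)) = 6724 - 16452753/307 = -14388485/307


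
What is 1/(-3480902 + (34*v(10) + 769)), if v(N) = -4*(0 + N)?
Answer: -1/3481493 ≈ -2.8723e-7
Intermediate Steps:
v(N) = -4*N
1/(-3480902 + (34*v(10) + 769)) = 1/(-3480902 + (34*(-4*10) + 769)) = 1/(-3480902 + (34*(-40) + 769)) = 1/(-3480902 + (-1360 + 769)) = 1/(-3480902 - 591) = 1/(-3481493) = -1/3481493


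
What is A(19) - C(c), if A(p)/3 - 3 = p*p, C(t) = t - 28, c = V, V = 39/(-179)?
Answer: 200519/179 ≈ 1120.2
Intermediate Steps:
V = -39/179 (V = 39*(-1/179) = -39/179 ≈ -0.21788)
c = -39/179 ≈ -0.21788
C(t) = -28 + t
A(p) = 9 + 3*p**2 (A(p) = 9 + 3*(p*p) = 9 + 3*p**2)
A(19) - C(c) = (9 + 3*19**2) - (-28 - 39/179) = (9 + 3*361) - 1*(-5051/179) = (9 + 1083) + 5051/179 = 1092 + 5051/179 = 200519/179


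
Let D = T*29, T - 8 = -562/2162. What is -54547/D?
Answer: -58965307/242643 ≈ -243.01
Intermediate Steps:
T = 8367/1081 (T = 8 - 562/2162 = 8 - 562*1/2162 = 8 - 281/1081 = 8367/1081 ≈ 7.7401)
D = 242643/1081 (D = (8367/1081)*29 = 242643/1081 ≈ 224.46)
-54547/D = -54547/242643/1081 = -54547*1081/242643 = -58965307/242643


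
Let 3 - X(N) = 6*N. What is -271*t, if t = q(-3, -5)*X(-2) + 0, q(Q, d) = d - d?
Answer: 0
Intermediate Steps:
q(Q, d) = 0
X(N) = 3 - 6*N
t = 0 (t = 0*(3 - 6*(-2)) + 0 = 0*(3 + 12) + 0 = 0*15 + 0 = 0 + 0 = 0)
-271*t = -271*0 = 0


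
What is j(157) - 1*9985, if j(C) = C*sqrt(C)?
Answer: -9985 + 157*sqrt(157) ≈ -8017.8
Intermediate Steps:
j(C) = C**(3/2)
j(157) - 1*9985 = 157**(3/2) - 1*9985 = 157*sqrt(157) - 9985 = -9985 + 157*sqrt(157)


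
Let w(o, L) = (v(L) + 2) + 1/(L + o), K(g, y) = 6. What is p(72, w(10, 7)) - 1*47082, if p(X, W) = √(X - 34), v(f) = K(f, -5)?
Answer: -47082 + √38 ≈ -47076.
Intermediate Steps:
v(f) = 6
w(o, L) = 8 + 1/(L + o) (w(o, L) = (6 + 2) + 1/(L + o) = 8 + 1/(L + o))
p(X, W) = √(-34 + X)
p(72, w(10, 7)) - 1*47082 = √(-34 + 72) - 1*47082 = √38 - 47082 = -47082 + √38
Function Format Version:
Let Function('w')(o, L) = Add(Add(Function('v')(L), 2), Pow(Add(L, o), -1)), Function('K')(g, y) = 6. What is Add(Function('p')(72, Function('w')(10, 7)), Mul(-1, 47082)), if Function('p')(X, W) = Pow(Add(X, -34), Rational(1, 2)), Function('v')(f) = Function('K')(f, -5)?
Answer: Add(-47082, Pow(38, Rational(1, 2))) ≈ -47076.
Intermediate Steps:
Function('v')(f) = 6
Function('w')(o, L) = Add(8, Pow(Add(L, o), -1)) (Function('w')(o, L) = Add(Add(6, 2), Pow(Add(L, o), -1)) = Add(8, Pow(Add(L, o), -1)))
Function('p')(X, W) = Pow(Add(-34, X), Rational(1, 2))
Add(Function('p')(72, Function('w')(10, 7)), Mul(-1, 47082)) = Add(Pow(Add(-34, 72), Rational(1, 2)), Mul(-1, 47082)) = Add(Pow(38, Rational(1, 2)), -47082) = Add(-47082, Pow(38, Rational(1, 2)))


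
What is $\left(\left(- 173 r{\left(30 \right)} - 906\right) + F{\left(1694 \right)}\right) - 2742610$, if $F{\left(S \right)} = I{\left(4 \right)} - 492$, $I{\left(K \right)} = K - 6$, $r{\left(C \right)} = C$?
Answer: $-2749200$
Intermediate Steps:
$I{\left(K \right)} = -6 + K$
$F{\left(S \right)} = -494$ ($F{\left(S \right)} = \left(-6 + 4\right) - 492 = -2 - 492 = -494$)
$\left(\left(- 173 r{\left(30 \right)} - 906\right) + F{\left(1694 \right)}\right) - 2742610 = \left(\left(\left(-173\right) 30 - 906\right) - 494\right) - 2742610 = \left(\left(-5190 - 906\right) - 494\right) - 2742610 = \left(-6096 - 494\right) - 2742610 = -6590 - 2742610 = -2749200$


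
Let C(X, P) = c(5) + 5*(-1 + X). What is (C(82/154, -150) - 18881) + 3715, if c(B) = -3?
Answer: -1168193/77 ≈ -15171.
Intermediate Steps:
C(X, P) = -8 + 5*X (C(X, P) = -3 + 5*(-1 + X) = -3 + (-5 + 5*X) = -8 + 5*X)
(C(82/154, -150) - 18881) + 3715 = ((-8 + 5*(82/154)) - 18881) + 3715 = ((-8 + 5*(82*(1/154))) - 18881) + 3715 = ((-8 + 5*(41/77)) - 18881) + 3715 = ((-8 + 205/77) - 18881) + 3715 = (-411/77 - 18881) + 3715 = -1454248/77 + 3715 = -1168193/77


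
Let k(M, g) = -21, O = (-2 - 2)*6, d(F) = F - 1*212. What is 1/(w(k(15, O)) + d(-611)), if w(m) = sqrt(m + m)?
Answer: -823/677371 - I*sqrt(42)/677371 ≈ -0.001215 - 9.5675e-6*I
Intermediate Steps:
d(F) = -212 + F (d(F) = F - 212 = -212 + F)
O = -24 (O = -4*6 = -24)
w(m) = sqrt(2)*sqrt(m) (w(m) = sqrt(2*m) = sqrt(2)*sqrt(m))
1/(w(k(15, O)) + d(-611)) = 1/(sqrt(2)*sqrt(-21) + (-212 - 611)) = 1/(sqrt(2)*(I*sqrt(21)) - 823) = 1/(I*sqrt(42) - 823) = 1/(-823 + I*sqrt(42))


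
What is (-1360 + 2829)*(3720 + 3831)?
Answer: 11092419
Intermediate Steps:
(-1360 + 2829)*(3720 + 3831) = 1469*7551 = 11092419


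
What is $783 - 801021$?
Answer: $-800238$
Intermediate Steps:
$783 - 801021 = -800238$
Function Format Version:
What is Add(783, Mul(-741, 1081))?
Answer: -800238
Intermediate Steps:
Add(783, Mul(-741, 1081)) = Add(783, -801021) = -800238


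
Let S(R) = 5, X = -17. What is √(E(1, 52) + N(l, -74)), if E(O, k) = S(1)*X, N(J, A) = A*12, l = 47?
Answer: I*√973 ≈ 31.193*I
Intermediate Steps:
N(J, A) = 12*A
E(O, k) = -85 (E(O, k) = 5*(-17) = -85)
√(E(1, 52) + N(l, -74)) = √(-85 + 12*(-74)) = √(-85 - 888) = √(-973) = I*√973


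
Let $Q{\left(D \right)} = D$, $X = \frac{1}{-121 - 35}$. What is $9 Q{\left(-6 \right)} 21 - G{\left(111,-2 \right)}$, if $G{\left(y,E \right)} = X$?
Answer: $- \frac{176903}{156} \approx -1134.0$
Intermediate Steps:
$X = - \frac{1}{156}$ ($X = \frac{1}{-156} = - \frac{1}{156} \approx -0.0064103$)
$G{\left(y,E \right)} = - \frac{1}{156}$
$9 Q{\left(-6 \right)} 21 - G{\left(111,-2 \right)} = 9 \left(-6\right) 21 - - \frac{1}{156} = \left(-54\right) 21 + \frac{1}{156} = -1134 + \frac{1}{156} = - \frac{176903}{156}$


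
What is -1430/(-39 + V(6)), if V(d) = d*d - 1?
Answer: 715/2 ≈ 357.50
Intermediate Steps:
V(d) = -1 + d² (V(d) = d² - 1 = -1 + d²)
-1430/(-39 + V(6)) = -1430/(-39 + (-1 + 6²)) = -1430/(-39 + (-1 + 36)) = -1430/(-39 + 35) = -1430/(-4) = -1430*(-¼) = 715/2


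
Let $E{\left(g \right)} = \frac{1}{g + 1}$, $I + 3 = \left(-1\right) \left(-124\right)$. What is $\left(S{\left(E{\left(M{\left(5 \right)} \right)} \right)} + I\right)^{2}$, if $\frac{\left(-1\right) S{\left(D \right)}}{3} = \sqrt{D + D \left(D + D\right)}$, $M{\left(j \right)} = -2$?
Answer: $13924$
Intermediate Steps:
$I = 121$ ($I = -3 - -124 = -3 + 124 = 121$)
$E{\left(g \right)} = \frac{1}{1 + g}$
$S{\left(D \right)} = - 3 \sqrt{D + 2 D^{2}}$ ($S{\left(D \right)} = - 3 \sqrt{D + D \left(D + D\right)} = - 3 \sqrt{D + D 2 D} = - 3 \sqrt{D + 2 D^{2}}$)
$\left(S{\left(E{\left(M{\left(5 \right)} \right)} \right)} + I\right)^{2} = \left(- 3 \sqrt{\frac{1 + \frac{2}{1 - 2}}{1 - 2}} + 121\right)^{2} = \left(- 3 \sqrt{\frac{1 + \frac{2}{-1}}{-1}} + 121\right)^{2} = \left(- 3 \sqrt{- (1 + 2 \left(-1\right))} + 121\right)^{2} = \left(- 3 \sqrt{- (1 - 2)} + 121\right)^{2} = \left(- 3 \sqrt{\left(-1\right) \left(-1\right)} + 121\right)^{2} = \left(- 3 \sqrt{1} + 121\right)^{2} = \left(\left(-3\right) 1 + 121\right)^{2} = \left(-3 + 121\right)^{2} = 118^{2} = 13924$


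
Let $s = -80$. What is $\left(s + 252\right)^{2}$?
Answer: $29584$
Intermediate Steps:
$\left(s + 252\right)^{2} = \left(-80 + 252\right)^{2} = 172^{2} = 29584$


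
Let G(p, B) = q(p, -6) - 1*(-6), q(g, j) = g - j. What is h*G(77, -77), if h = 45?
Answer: 4005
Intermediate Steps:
G(p, B) = 12 + p (G(p, B) = (p - 1*(-6)) - 1*(-6) = (p + 6) + 6 = (6 + p) + 6 = 12 + p)
h*G(77, -77) = 45*(12 + 77) = 45*89 = 4005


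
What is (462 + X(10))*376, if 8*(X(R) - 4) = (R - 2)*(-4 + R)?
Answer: 177472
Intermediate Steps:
X(R) = 4 + (-4 + R)*(-2 + R)/8 (X(R) = 4 + ((R - 2)*(-4 + R))/8 = 4 + ((-2 + R)*(-4 + R))/8 = 4 + ((-4 + R)*(-2 + R))/8 = 4 + (-4 + R)*(-2 + R)/8)
(462 + X(10))*376 = (462 + (5 - ¾*10 + (⅛)*10²))*376 = (462 + (5 - 15/2 + (⅛)*100))*376 = (462 + (5 - 15/2 + 25/2))*376 = (462 + 10)*376 = 472*376 = 177472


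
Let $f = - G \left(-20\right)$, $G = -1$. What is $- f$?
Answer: $20$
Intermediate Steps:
$f = -20$ ($f = \left(-1\right) \left(-1\right) \left(-20\right) = 1 \left(-20\right) = -20$)
$- f = \left(-1\right) \left(-20\right) = 20$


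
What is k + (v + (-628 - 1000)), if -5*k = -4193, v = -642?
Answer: -7157/5 ≈ -1431.4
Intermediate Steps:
k = 4193/5 (k = -1/5*(-4193) = 4193/5 ≈ 838.60)
k + (v + (-628 - 1000)) = 4193/5 + (-642 + (-628 - 1000)) = 4193/5 + (-642 - 1628) = 4193/5 - 2270 = -7157/5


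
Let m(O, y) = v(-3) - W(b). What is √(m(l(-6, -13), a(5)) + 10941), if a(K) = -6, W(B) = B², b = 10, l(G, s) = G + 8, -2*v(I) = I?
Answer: √43370/2 ≈ 104.13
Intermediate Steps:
v(I) = -I/2
l(G, s) = 8 + G
m(O, y) = -197/2 (m(O, y) = -½*(-3) - 1*10² = 3/2 - 1*100 = 3/2 - 100 = -197/2)
√(m(l(-6, -13), a(5)) + 10941) = √(-197/2 + 10941) = √(21685/2) = √43370/2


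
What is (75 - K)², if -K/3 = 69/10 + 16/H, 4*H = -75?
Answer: 21687649/2500 ≈ 8675.1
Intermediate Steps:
H = -75/4 (H = (¼)*(-75) = -75/4 ≈ -18.750)
K = -907/50 (K = -3*(69/10 + 16/(-75/4)) = -3*(69*(⅒) + 16*(-4/75)) = -3*(69/10 - 64/75) = -3*907/150 = -907/50 ≈ -18.140)
(75 - K)² = (75 - 1*(-907/50))² = (75 + 907/50)² = (4657/50)² = 21687649/2500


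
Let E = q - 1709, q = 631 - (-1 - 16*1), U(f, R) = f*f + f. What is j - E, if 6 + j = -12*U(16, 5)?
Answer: -2209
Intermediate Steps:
U(f, R) = f + f² (U(f, R) = f² + f = f + f²)
j = -3270 (j = -6 - 192*(1 + 16) = -6 - 192*17 = -6 - 12*272 = -6 - 3264 = -3270)
q = 648 (q = 631 - (-1 - 16) = 631 - 1*(-17) = 631 + 17 = 648)
E = -1061 (E = 648 - 1709 = -1061)
j - E = -3270 - 1*(-1061) = -3270 + 1061 = -2209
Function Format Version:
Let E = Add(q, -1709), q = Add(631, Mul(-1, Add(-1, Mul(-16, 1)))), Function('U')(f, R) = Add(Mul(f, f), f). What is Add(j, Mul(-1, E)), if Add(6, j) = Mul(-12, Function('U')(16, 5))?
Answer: -2209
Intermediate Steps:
Function('U')(f, R) = Add(f, Pow(f, 2)) (Function('U')(f, R) = Add(Pow(f, 2), f) = Add(f, Pow(f, 2)))
j = -3270 (j = Add(-6, Mul(-12, Mul(16, Add(1, 16)))) = Add(-6, Mul(-12, Mul(16, 17))) = Add(-6, Mul(-12, 272)) = Add(-6, -3264) = -3270)
q = 648 (q = Add(631, Mul(-1, Add(-1, -16))) = Add(631, Mul(-1, -17)) = Add(631, 17) = 648)
E = -1061 (E = Add(648, -1709) = -1061)
Add(j, Mul(-1, E)) = Add(-3270, Mul(-1, -1061)) = Add(-3270, 1061) = -2209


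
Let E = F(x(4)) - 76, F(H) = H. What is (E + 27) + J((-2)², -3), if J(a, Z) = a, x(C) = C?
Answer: -41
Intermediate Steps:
E = -72 (E = 4 - 76 = -72)
(E + 27) + J((-2)², -3) = (-72 + 27) + (-2)² = -45 + 4 = -41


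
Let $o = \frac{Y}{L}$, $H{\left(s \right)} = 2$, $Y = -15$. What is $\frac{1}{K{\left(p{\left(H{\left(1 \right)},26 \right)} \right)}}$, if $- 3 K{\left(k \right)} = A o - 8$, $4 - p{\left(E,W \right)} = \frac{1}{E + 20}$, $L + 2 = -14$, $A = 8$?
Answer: $6$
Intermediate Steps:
$L = -16$ ($L = -2 - 14 = -16$)
$o = \frac{15}{16}$ ($o = - \frac{15}{-16} = \left(-15\right) \left(- \frac{1}{16}\right) = \frac{15}{16} \approx 0.9375$)
$p{\left(E,W \right)} = 4 - \frac{1}{20 + E}$ ($p{\left(E,W \right)} = 4 - \frac{1}{E + 20} = 4 - \frac{1}{20 + E}$)
$K{\left(k \right)} = \frac{1}{6}$ ($K{\left(k \right)} = - \frac{8 \cdot \frac{15}{16} - 8}{3} = - \frac{\frac{15}{2} - 8}{3} = \left(- \frac{1}{3}\right) \left(- \frac{1}{2}\right) = \frac{1}{6}$)
$\frac{1}{K{\left(p{\left(H{\left(1 \right)},26 \right)} \right)}} = \frac{1}{\frac{1}{6}} = 6$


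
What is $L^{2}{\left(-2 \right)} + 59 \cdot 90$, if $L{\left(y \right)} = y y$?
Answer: $5326$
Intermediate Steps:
$L{\left(y \right)} = y^{2}$
$L^{2}{\left(-2 \right)} + 59 \cdot 90 = \left(\left(-2\right)^{2}\right)^{2} + 59 \cdot 90 = 4^{2} + 5310 = 16 + 5310 = 5326$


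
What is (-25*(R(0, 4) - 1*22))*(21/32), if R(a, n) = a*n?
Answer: 5775/16 ≈ 360.94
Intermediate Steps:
(-25*(R(0, 4) - 1*22))*(21/32) = (-25*(0*4 - 1*22))*(21/32) = (-25*(0 - 22))*(21*(1/32)) = -25*(-22)*(21/32) = 550*(21/32) = 5775/16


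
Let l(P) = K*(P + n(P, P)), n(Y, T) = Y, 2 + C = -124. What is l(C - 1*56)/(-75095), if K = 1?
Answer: 364/75095 ≈ 0.0048472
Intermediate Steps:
C = -126 (C = -2 - 124 = -126)
l(P) = 2*P (l(P) = 1*(P + P) = 1*(2*P) = 2*P)
l(C - 1*56)/(-75095) = (2*(-126 - 1*56))/(-75095) = (2*(-126 - 56))*(-1/75095) = (2*(-182))*(-1/75095) = -364*(-1/75095) = 364/75095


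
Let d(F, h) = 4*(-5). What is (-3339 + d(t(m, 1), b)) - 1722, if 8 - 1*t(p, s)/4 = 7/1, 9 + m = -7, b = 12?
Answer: -5081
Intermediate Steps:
m = -16 (m = -9 - 7 = -16)
t(p, s) = 4 (t(p, s) = 32 - 28/1 = 32 - 28 = 4)
d(F, h) = -20
(-3339 + d(t(m, 1), b)) - 1722 = (-3339 - 20) - 1722 = -3359 - 1722 = -5081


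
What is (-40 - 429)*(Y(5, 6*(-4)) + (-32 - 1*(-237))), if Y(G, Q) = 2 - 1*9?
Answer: -92862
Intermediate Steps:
Y(G, Q) = -7 (Y(G, Q) = 2 - 9 = -7)
(-40 - 429)*(Y(5, 6*(-4)) + (-32 - 1*(-237))) = (-40 - 429)*(-7 + (-32 - 1*(-237))) = -469*(-7 + (-32 + 237)) = -469*(-7 + 205) = -469*198 = -92862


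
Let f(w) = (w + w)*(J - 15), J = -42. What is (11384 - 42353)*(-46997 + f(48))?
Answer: 1624912461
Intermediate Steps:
f(w) = -114*w (f(w) = (w + w)*(-42 - 15) = (2*w)*(-57) = -114*w)
(11384 - 42353)*(-46997 + f(48)) = (11384 - 42353)*(-46997 - 114*48) = -30969*(-46997 - 5472) = -30969*(-52469) = 1624912461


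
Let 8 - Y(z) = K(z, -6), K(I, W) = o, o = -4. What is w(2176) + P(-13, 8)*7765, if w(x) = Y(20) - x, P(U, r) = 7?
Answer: 52191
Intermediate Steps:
K(I, W) = -4
Y(z) = 12 (Y(z) = 8 - 1*(-4) = 8 + 4 = 12)
w(x) = 12 - x
w(2176) + P(-13, 8)*7765 = (12 - 1*2176) + 7*7765 = (12 - 2176) + 54355 = -2164 + 54355 = 52191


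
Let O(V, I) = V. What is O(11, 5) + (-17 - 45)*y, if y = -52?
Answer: 3235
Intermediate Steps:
O(11, 5) + (-17 - 45)*y = 11 + (-17 - 45)*(-52) = 11 - 62*(-52) = 11 + 3224 = 3235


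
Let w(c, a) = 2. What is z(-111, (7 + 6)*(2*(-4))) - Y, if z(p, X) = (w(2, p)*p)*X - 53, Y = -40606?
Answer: 63641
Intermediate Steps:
z(p, X) = -53 + 2*X*p (z(p, X) = (2*p)*X - 53 = 2*X*p - 53 = -53 + 2*X*p)
z(-111, (7 + 6)*(2*(-4))) - Y = (-53 + 2*((7 + 6)*(2*(-4)))*(-111)) - 1*(-40606) = (-53 + 2*(13*(-8))*(-111)) + 40606 = (-53 + 2*(-104)*(-111)) + 40606 = (-53 + 23088) + 40606 = 23035 + 40606 = 63641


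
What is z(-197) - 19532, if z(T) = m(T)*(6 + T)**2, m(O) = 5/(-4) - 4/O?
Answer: -50741305/788 ≈ -64393.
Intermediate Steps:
m(O) = -5/4 - 4/O (m(O) = 5*(-1/4) - 4/O = -5/4 - 4/O)
z(T) = (6 + T)**2*(-5/4 - 4/T) (z(T) = (-5/4 - 4/T)*(6 + T)**2 = (6 + T)**2*(-5/4 - 4/T))
z(-197) - 19532 = (1/4)*(6 - 197)**2*(-16 - 5*(-197))/(-197) - 19532 = (1/4)*(-1/197)*(-191)**2*(-16 + 985) - 19532 = (1/4)*(-1/197)*36481*969 - 19532 = -35350089/788 - 19532 = -50741305/788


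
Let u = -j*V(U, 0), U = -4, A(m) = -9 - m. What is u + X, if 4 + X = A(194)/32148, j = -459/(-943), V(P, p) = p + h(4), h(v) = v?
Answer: -180477413/30315564 ≈ -5.9533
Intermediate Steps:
V(P, p) = 4 + p (V(P, p) = p + 4 = 4 + p)
j = 459/943 (j = -459*(-1/943) = 459/943 ≈ 0.48674)
u = -1836/943 (u = -459*(4 + 0)/943 = -459*4/943 = -1*1836/943 = -1836/943 ≈ -1.9470)
X = -128795/32148 (X = -4 + (-9 - 1*194)/32148 = -4 + (-9 - 194)*(1/32148) = -4 - 203*1/32148 = -4 - 203/32148 = -128795/32148 ≈ -4.0063)
u + X = -1836/943 - 128795/32148 = -180477413/30315564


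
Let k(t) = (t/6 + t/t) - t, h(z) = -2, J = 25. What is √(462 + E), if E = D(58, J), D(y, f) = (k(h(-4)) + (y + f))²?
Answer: √70207/3 ≈ 88.322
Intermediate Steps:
k(t) = 1 - 5*t/6 (k(t) = (t*(⅙) + 1) - t = (t/6 + 1) - t = (1 + t/6) - t = 1 - 5*t/6)
D(y, f) = (8/3 + f + y)² (D(y, f) = ((1 - ⅚*(-2)) + (y + f))² = ((1 + 5/3) + (f + y))² = (8/3 + (f + y))² = (8/3 + f + y)²)
E = 66049/9 (E = (8 + 3*25 + 3*58)²/9 = (8 + 75 + 174)²/9 = (⅑)*257² = (⅑)*66049 = 66049/9 ≈ 7338.8)
√(462 + E) = √(462 + 66049/9) = √(70207/9) = √70207/3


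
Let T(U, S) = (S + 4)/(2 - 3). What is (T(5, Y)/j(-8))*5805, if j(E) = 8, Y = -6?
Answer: 5805/4 ≈ 1451.3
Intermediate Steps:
T(U, S) = -4 - S (T(U, S) = (4 + S)/(-1) = (4 + S)*(-1) = -4 - S)
(T(5, Y)/j(-8))*5805 = ((-4 - 1*(-6))/8)*5805 = ((-4 + 6)*(⅛))*5805 = (2*(⅛))*5805 = (¼)*5805 = 5805/4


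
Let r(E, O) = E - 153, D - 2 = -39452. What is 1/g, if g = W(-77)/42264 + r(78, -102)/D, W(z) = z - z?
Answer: 526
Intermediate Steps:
W(z) = 0
D = -39450 (D = 2 - 39452 = -39450)
r(E, O) = -153 + E
g = 1/526 (g = 0/42264 + (-153 + 78)/(-39450) = 0*(1/42264) - 75*(-1/39450) = 0 + 1/526 = 1/526 ≈ 0.0019011)
1/g = 1/(1/526) = 526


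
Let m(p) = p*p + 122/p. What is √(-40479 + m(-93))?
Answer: 2*I*√68827254/93 ≈ 178.41*I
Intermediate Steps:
m(p) = p² + 122/p
√(-40479 + m(-93)) = √(-40479 + (122 + (-93)³)/(-93)) = √(-40479 - (122 - 804357)/93) = √(-40479 - 1/93*(-804235)) = √(-40479 + 804235/93) = √(-2960312/93) = 2*I*√68827254/93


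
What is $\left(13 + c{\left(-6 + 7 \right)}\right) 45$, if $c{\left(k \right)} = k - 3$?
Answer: $495$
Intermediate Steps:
$c{\left(k \right)} = -3 + k$
$\left(13 + c{\left(-6 + 7 \right)}\right) 45 = \left(13 + \left(-3 + \left(-6 + 7\right)\right)\right) 45 = \left(13 + \left(-3 + 1\right)\right) 45 = \left(13 - 2\right) 45 = 11 \cdot 45 = 495$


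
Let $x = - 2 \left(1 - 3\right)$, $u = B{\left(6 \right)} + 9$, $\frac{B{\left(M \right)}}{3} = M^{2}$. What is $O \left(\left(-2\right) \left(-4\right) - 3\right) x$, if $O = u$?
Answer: $2340$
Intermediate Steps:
$B{\left(M \right)} = 3 M^{2}$
$u = 117$ ($u = 3 \cdot 6^{2} + 9 = 3 \cdot 36 + 9 = 108 + 9 = 117$)
$O = 117$
$x = 4$ ($x = \left(-2\right) \left(-2\right) = 4$)
$O \left(\left(-2\right) \left(-4\right) - 3\right) x = 117 \left(\left(-2\right) \left(-4\right) - 3\right) 4 = 117 \left(8 - 3\right) 4 = 117 \cdot 5 \cdot 4 = 585 \cdot 4 = 2340$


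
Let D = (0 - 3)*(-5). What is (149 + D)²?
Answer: 26896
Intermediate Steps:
D = 15 (D = -3*(-5) = 15)
(149 + D)² = (149 + 15)² = 164² = 26896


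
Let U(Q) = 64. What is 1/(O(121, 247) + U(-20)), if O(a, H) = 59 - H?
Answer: -1/124 ≈ -0.0080645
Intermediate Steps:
1/(O(121, 247) + U(-20)) = 1/((59 - 1*247) + 64) = 1/((59 - 247) + 64) = 1/(-188 + 64) = 1/(-124) = -1/124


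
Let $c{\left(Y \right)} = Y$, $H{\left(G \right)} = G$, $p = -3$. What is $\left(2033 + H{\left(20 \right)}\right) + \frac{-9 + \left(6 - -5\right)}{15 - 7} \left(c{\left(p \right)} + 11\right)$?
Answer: $2055$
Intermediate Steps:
$\left(2033 + H{\left(20 \right)}\right) + \frac{-9 + \left(6 - -5\right)}{15 - 7} \left(c{\left(p \right)} + 11\right) = \left(2033 + 20\right) + \frac{-9 + \left(6 - -5\right)}{15 - 7} \left(-3 + 11\right) = 2053 + \frac{-9 + \left(6 + 5\right)}{8} \cdot 8 = 2053 + \left(-9 + 11\right) \frac{1}{8} \cdot 8 = 2053 + 2 \cdot \frac{1}{8} \cdot 8 = 2053 + \frac{1}{4} \cdot 8 = 2053 + 2 = 2055$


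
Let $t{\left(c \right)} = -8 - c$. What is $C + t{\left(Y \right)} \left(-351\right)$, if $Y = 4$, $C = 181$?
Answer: $4393$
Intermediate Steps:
$C + t{\left(Y \right)} \left(-351\right) = 181 + \left(-8 - 4\right) \left(-351\right) = 181 - -4212 = 181 + 4212 = 4393$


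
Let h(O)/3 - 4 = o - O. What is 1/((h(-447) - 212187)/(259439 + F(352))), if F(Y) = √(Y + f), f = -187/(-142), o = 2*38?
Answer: -259439/210606 - √7124282/29906052 ≈ -1.2320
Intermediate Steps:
o = 76
f = 187/142 (f = -187*(-1/142) = 187/142 ≈ 1.3169)
h(O) = 240 - 3*O (h(O) = 12 + 3*(76 - O) = 12 + (228 - 3*O) = 240 - 3*O)
F(Y) = √(187/142 + Y) (F(Y) = √(Y + 187/142) = √(187/142 + Y))
1/((h(-447) - 212187)/(259439 + F(352))) = 1/(((240 - 3*(-447)) - 212187)/(259439 + √(26554 + 20164*352)/142)) = 1/(((240 + 1341) - 212187)/(259439 + √(26554 + 7097728)/142)) = 1/((1581 - 212187)/(259439 + √7124282/142)) = 1/(-210606/(259439 + √7124282/142)) = -259439/210606 - √7124282/29906052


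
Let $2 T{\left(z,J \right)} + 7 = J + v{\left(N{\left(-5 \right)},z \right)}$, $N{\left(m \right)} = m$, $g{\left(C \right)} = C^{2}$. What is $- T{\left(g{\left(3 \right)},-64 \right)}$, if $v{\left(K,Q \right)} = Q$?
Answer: $31$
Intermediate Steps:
$T{\left(z,J \right)} = - \frac{7}{2} + \frac{J}{2} + \frac{z}{2}$ ($T{\left(z,J \right)} = - \frac{7}{2} + \frac{J + z}{2} = - \frac{7}{2} + \left(\frac{J}{2} + \frac{z}{2}\right) = - \frac{7}{2} + \frac{J}{2} + \frac{z}{2}$)
$- T{\left(g{\left(3 \right)},-64 \right)} = - (- \frac{7}{2} + \frac{1}{2} \left(-64\right) + \frac{3^{2}}{2}) = - (- \frac{7}{2} - 32 + \frac{1}{2} \cdot 9) = - (- \frac{7}{2} - 32 + \frac{9}{2}) = \left(-1\right) \left(-31\right) = 31$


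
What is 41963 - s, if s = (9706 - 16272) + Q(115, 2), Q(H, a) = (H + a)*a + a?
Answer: 48293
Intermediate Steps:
Q(H, a) = a + a*(H + a) (Q(H, a) = a*(H + a) + a = a + a*(H + a))
s = -6330 (s = (9706 - 16272) + 2*(1 + 115 + 2) = -6566 + 2*118 = -6566 + 236 = -6330)
41963 - s = 41963 - 1*(-6330) = 41963 + 6330 = 48293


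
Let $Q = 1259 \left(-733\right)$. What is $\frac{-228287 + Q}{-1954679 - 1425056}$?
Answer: $\frac{1151134}{3379735} \approx 0.3406$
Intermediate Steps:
$Q = -922847$
$\frac{-228287 + Q}{-1954679 - 1425056} = \frac{-228287 - 922847}{-1954679 - 1425056} = - \frac{1151134}{-3379735} = \left(-1151134\right) \left(- \frac{1}{3379735}\right) = \frac{1151134}{3379735}$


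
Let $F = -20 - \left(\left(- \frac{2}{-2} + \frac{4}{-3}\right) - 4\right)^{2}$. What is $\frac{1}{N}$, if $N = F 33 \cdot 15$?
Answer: $- \frac{1}{19195} \approx -5.2097 \cdot 10^{-5}$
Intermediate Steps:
$F = - \frac{349}{9}$ ($F = -20 - \left(\left(\left(-2\right) \left(- \frac{1}{2}\right) + 4 \left(- \frac{1}{3}\right)\right) - 4\right)^{2} = -20 - \left(\left(1 - \frac{4}{3}\right) - 4\right)^{2} = -20 - \left(- \frac{1}{3} - 4\right)^{2} = -20 - \left(- \frac{13}{3}\right)^{2} = -20 - \frac{169}{9} = - \frac{349}{9} \approx -38.778$)
$N = -19195$ ($N = \left(- \frac{349}{9}\right) 33 \cdot 15 = \left(- \frac{3839}{3}\right) 15 = -19195$)
$\frac{1}{N} = \frac{1}{-19195} = - \frac{1}{19195}$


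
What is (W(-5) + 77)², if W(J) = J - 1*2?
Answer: 4900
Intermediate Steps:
W(J) = -2 + J (W(J) = J - 2 = -2 + J)
(W(-5) + 77)² = ((-2 - 5) + 77)² = (-7 + 77)² = 70² = 4900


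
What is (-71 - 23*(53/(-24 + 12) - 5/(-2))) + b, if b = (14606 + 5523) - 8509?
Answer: 139117/12 ≈ 11593.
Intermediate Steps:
b = 11620 (b = 20129 - 8509 = 11620)
(-71 - 23*(53/(-24 + 12) - 5/(-2))) + b = (-71 - 23*(53/(-24 + 12) - 5/(-2))) + 11620 = (-71 - 23*(53/(-12) - 5*(-½))) + 11620 = (-71 - 23*(53*(-1/12) + 5/2)) + 11620 = (-71 - 23*(-53/12 + 5/2)) + 11620 = (-71 - 23*(-23/12)) + 11620 = (-71 + 529/12) + 11620 = -323/12 + 11620 = 139117/12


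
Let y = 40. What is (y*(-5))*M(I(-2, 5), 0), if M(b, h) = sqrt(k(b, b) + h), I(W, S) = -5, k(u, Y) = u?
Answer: -200*I*sqrt(5) ≈ -447.21*I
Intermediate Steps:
M(b, h) = sqrt(b + h)
(y*(-5))*M(I(-2, 5), 0) = (40*(-5))*sqrt(-5 + 0) = -200*I*sqrt(5)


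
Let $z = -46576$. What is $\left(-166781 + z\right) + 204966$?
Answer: $-8391$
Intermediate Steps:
$\left(-166781 + z\right) + 204966 = \left(-166781 - 46576\right) + 204966 = -213357 + 204966 = -8391$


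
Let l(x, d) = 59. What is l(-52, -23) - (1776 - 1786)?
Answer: 69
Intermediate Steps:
l(-52, -23) - (1776 - 1786) = 59 - (1776 - 1786) = 59 - 1*(-10) = 59 + 10 = 69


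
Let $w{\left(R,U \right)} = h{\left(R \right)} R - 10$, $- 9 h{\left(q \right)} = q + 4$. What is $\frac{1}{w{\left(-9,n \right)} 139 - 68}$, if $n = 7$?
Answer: $- \frac{1}{2153} \approx -0.00046447$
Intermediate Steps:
$h{\left(q \right)} = - \frac{4}{9} - \frac{q}{9}$ ($h{\left(q \right)} = - \frac{q + 4}{9} = - \frac{4 + q}{9} = - \frac{4}{9} - \frac{q}{9}$)
$w{\left(R,U \right)} = -10 + R \left(- \frac{4}{9} - \frac{R}{9}\right)$ ($w{\left(R,U \right)} = \left(- \frac{4}{9} - \frac{R}{9}\right) R - 10 = R \left(- \frac{4}{9} - \frac{R}{9}\right) - 10 = -10 + R \left(- \frac{4}{9} - \frac{R}{9}\right)$)
$\frac{1}{w{\left(-9,n \right)} 139 - 68} = \frac{1}{\left(-10 - - (4 - 9)\right) 139 - 68} = \frac{1}{\left(-10 - \left(-1\right) \left(-5\right)\right) 139 - 68} = \frac{1}{\left(-10 - 5\right) 139 - 68} = \frac{1}{\left(-15\right) 139 - 68} = \frac{1}{-2085 - 68} = \frac{1}{-2153} = - \frac{1}{2153}$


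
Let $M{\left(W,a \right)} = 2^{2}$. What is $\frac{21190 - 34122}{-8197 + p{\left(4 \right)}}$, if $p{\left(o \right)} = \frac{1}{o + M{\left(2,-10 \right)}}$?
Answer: $\frac{1696}{1075} \approx 1.5777$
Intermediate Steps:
$M{\left(W,a \right)} = 4$
$p{\left(o \right)} = \frac{1}{4 + o}$ ($p{\left(o \right)} = \frac{1}{o + 4} = \frac{1}{4 + o}$)
$\frac{21190 - 34122}{-8197 + p{\left(4 \right)}} = \frac{21190 - 34122}{-8197 + \frac{1}{4 + 4}} = - \frac{12932}{-8197 + \frac{1}{8}} = - \frac{12932}{- \frac{65575}{8}} = \left(-12932\right) \left(- \frac{8}{65575}\right) = \frac{1696}{1075}$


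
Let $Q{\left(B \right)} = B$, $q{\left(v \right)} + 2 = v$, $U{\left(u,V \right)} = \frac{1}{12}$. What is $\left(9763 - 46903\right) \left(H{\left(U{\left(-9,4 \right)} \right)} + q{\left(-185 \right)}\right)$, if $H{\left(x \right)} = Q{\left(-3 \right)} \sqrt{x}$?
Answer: $6945180 + 18570 \sqrt{3} \approx 6.9773 \cdot 10^{6}$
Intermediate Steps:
$U{\left(u,V \right)} = \frac{1}{12}$
$q{\left(v \right)} = -2 + v$
$H{\left(x \right)} = - 3 \sqrt{x}$
$\left(9763 - 46903\right) \left(H{\left(U{\left(-9,4 \right)} \right)} + q{\left(-185 \right)}\right) = \left(9763 - 46903\right) \left(- \frac{3}{2 \sqrt{3}} - 187\right) = - 37140 \left(- 3 \frac{\sqrt{3}}{6} - 187\right) = - 37140 \left(- \frac{\sqrt{3}}{2} - 187\right) = - 37140 \left(-187 - \frac{\sqrt{3}}{2}\right) = 6945180 + 18570 \sqrt{3}$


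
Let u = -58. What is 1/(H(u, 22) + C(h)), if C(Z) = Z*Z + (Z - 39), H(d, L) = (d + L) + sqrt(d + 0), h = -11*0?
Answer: -75/5683 - I*sqrt(58)/5683 ≈ -0.013197 - 0.0013401*I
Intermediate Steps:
h = 0
H(d, L) = L + d + sqrt(d) (H(d, L) = (L + d) + sqrt(d) = L + d + sqrt(d))
C(Z) = -39 + Z + Z**2 (C(Z) = Z**2 + (-39 + Z) = -39 + Z + Z**2)
1/(H(u, 22) + C(h)) = 1/((22 - 58 + sqrt(-58)) + (-39 + 0 + 0**2)) = 1/((22 - 58 + I*sqrt(58)) + (-39 + 0 + 0)) = 1/((-36 + I*sqrt(58)) - 39) = 1/(-75 + I*sqrt(58))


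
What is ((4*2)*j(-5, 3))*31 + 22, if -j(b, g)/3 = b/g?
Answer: 1262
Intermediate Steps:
j(b, g) = -3*b/g
((4*2)*j(-5, 3))*31 + 22 = ((4*2)*(-3*(-5)/3))*31 + 22 = (8*(-3*(-5)*⅓))*31 + 22 = (8*5)*31 + 22 = 40*31 + 22 = 1240 + 22 = 1262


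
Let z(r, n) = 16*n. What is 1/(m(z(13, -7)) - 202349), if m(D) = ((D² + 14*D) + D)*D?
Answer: -1/1419117 ≈ -7.0466e-7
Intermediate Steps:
m(D) = D*(D² + 15*D) (m(D) = (D² + 15*D)*D = D*(D² + 15*D))
1/(m(z(13, -7)) - 202349) = 1/((16*(-7))²*(15 + 16*(-7)) - 202349) = 1/((-112)²*(15 - 112) - 202349) = 1/(12544*(-97) - 202349) = 1/(-1216768 - 202349) = 1/(-1419117) = -1/1419117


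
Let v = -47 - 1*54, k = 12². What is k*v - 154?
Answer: -14698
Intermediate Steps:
k = 144
v = -101 (v = -47 - 54 = -101)
k*v - 154 = 144*(-101) - 154 = -14544 - 154 = -14698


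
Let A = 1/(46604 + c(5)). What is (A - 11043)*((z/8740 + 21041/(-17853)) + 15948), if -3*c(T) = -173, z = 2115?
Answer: -64109247846760656148/364043171195 ≈ -1.7610e+8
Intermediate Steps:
c(T) = 173/3 (c(T) = -⅓*(-173) = 173/3)
A = 3/139985 (A = 1/(46604 + 173/3) = 1/(139985/3) = 3/139985 ≈ 2.1431e-5)
(A - 11043)*((z/8740 + 21041/(-17853)) + 15948) = (3/139985 - 11043)*((2115/8740 + 21041/(-17853)) + 15948) = -1545854352*((2115*(1/8740) + 21041*(-1/17853)) + 15948)/139985 = -1545854352*((423/1748 - 21041/17853) + 15948)/139985 = -1545854352*(-29227849/31207044 + 15948)/139985 = -1545854352/139985*497660709863/31207044 = -64109247846760656148/364043171195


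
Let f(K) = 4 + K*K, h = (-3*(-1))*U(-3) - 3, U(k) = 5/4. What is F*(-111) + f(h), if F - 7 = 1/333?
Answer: -37093/48 ≈ -772.77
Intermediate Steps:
U(k) = 5/4 (U(k) = 5*(¼) = 5/4)
h = ¾ (h = -3*(-1)*(5/4) - 3 = 3*(5/4) - 3 = 15/4 - 3 = ¾ ≈ 0.75000)
f(K) = 4 + K²
F = 2332/333 (F = 7 + 1/333 = 2332/333 ≈ 7.0030)
F*(-111) + f(h) = (2332/333)*(-111) + (4 + (¾)²) = -2332/3 + (4 + 9/16) = -2332/3 + 73/16 = -37093/48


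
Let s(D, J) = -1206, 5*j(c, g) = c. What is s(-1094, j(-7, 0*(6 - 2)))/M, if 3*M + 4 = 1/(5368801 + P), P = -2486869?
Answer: 10426829976/11527727 ≈ 904.50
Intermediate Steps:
j(c, g) = c/5
M = -11527727/8645796 (M = -4/3 + 1/(3*(5368801 - 2486869)) = -4/3 + (⅓)/2881932 = -4/3 + (⅓)*(1/2881932) = -4/3 + 1/8645796 = -11527727/8645796 ≈ -1.3333)
s(-1094, j(-7, 0*(6 - 2)))/M = -1206/(-11527727/8645796) = -1206*(-8645796/11527727) = 10426829976/11527727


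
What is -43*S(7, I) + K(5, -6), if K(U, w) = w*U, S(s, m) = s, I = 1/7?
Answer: -331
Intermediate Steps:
I = ⅐ ≈ 0.14286
K(U, w) = U*w
-43*S(7, I) + K(5, -6) = -43*7 + 5*(-6) = -301 - 30 = -331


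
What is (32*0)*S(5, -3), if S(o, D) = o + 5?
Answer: 0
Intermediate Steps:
S(o, D) = 5 + o
(32*0)*S(5, -3) = (32*0)*(5 + 5) = 0*10 = 0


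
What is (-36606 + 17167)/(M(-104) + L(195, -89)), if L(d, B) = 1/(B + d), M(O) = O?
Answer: 2060534/11023 ≈ 186.93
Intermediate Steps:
(-36606 + 17167)/(M(-104) + L(195, -89)) = (-36606 + 17167)/(-104 + 1/(-89 + 195)) = -19439/(-104 + 1/106) = -19439/(-11023/106) = -19439*(-106/11023) = 2060534/11023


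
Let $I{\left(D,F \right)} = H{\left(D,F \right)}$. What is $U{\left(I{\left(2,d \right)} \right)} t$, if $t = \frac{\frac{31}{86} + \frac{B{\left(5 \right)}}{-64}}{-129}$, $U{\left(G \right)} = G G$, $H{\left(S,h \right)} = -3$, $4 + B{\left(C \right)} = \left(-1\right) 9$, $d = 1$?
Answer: $- \frac{4653}{118336} \approx -0.03932$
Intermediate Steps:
$B{\left(C \right)} = -13$ ($B{\left(C \right)} = -4 - 9 = -13$)
$I{\left(D,F \right)} = -3$
$U{\left(G \right)} = G^{2}$
$t = - \frac{517}{118336}$ ($t = \frac{\frac{31}{86} - \frac{13}{-64}}{-129} = \left(31 \cdot \frac{1}{86} - - \frac{13}{64}\right) \left(- \frac{1}{129}\right) = \left(\frac{31}{86} + \frac{13}{64}\right) \left(- \frac{1}{129}\right) = \frac{1551}{2752} \left(- \frac{1}{129}\right) = - \frac{517}{118336} \approx -0.0043689$)
$U{\left(I{\left(2,d \right)} \right)} t = \left(-3\right)^{2} \left(- \frac{517}{118336}\right) = 9 \left(- \frac{517}{118336}\right) = - \frac{4653}{118336}$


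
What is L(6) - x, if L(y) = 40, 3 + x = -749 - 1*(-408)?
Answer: 384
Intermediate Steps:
x = -344 (x = -3 + (-749 - 1*(-408)) = -3 + (-749 + 408) = -3 - 341 = -344)
L(6) - x = 40 - 1*(-344) = 40 + 344 = 384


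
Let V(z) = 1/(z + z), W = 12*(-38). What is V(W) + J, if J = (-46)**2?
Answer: 1929791/912 ≈ 2116.0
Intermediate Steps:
W = -456
V(z) = 1/(2*z)
J = 2116
V(W) + J = (1/2)/(-456) + 2116 = (1/2)*(-1/456) + 2116 = -1/912 + 2116 = 1929791/912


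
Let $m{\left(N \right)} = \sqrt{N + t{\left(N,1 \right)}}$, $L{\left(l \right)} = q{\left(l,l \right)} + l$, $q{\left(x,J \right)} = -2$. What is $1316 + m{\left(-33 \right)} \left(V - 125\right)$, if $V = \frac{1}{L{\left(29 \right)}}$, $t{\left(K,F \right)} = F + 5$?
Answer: $1316 - \frac{3374 i \sqrt{3}}{9} \approx 1316.0 - 649.33 i$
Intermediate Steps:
$L{\left(l \right)} = -2 + l$
$t{\left(K,F \right)} = 5 + F$
$V = \frac{1}{27}$ ($V = \frac{1}{-2 + 29} = \frac{1}{27} \approx 0.037037$)
$m{\left(N \right)} = \sqrt{6 + N}$ ($m{\left(N \right)} = \sqrt{N + \left(5 + 1\right)} = \sqrt{N + 6} = \sqrt{6 + N}$)
$1316 + m{\left(-33 \right)} \left(V - 125\right) = 1316 + \sqrt{6 - 33} \left(\frac{1}{27} - 125\right) = 1316 + \sqrt{-27} \left(\frac{1}{27} - 125\right) = 1316 + 3 i \sqrt{3} \left(- \frac{3374}{27}\right) = 1316 - \frac{3374 i \sqrt{3}}{9}$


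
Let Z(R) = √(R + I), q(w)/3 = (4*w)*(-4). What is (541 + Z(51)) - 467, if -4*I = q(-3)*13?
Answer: 74 + I*√417 ≈ 74.0 + 20.421*I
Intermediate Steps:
q(w) = -48*w (q(w) = 3*((4*w)*(-4)) = 3*(-16*w) = -48*w)
I = -468 (I = -(-48*(-3))*13/4 = -36*13 = -¼*1872 = -468)
Z(R) = √(-468 + R) (Z(R) = √(R - 468) = √(-468 + R))
(541 + Z(51)) - 467 = (541 + √(-468 + 51)) - 467 = (541 + √(-417)) - 467 = (541 + I*√417) - 467 = 74 + I*√417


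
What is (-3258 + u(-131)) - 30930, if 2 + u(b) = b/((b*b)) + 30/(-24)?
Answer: -17916219/524 ≈ -34191.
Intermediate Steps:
u(b) = -13/4 + 1/b (u(b) = -2 + (b/((b*b)) + 30/(-24)) = -2 + (b/(b**2) + 30*(-1/24)) = -2 + (b/b**2 - 5/4) = -2 + (1/b - 5/4) = -2 + (-5/4 + 1/b) = -13/4 + 1/b)
(-3258 + u(-131)) - 30930 = (-3258 + (-13/4 + 1/(-131))) - 30930 = (-3258 + (-13/4 - 1/131)) - 30930 = (-3258 - 1707/524) - 30930 = -1708899/524 - 30930 = -17916219/524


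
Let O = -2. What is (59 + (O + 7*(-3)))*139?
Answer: 5004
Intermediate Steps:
(59 + (O + 7*(-3)))*139 = (59 + (-2 + 7*(-3)))*139 = (59 + (-2 - 21))*139 = (59 - 23)*139 = 36*139 = 5004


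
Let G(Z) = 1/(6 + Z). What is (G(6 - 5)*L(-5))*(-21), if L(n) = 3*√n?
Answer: -9*I*√5 ≈ -20.125*I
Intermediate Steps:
(G(6 - 5)*L(-5))*(-21) = ((3*√(-5))/(6 + (6 - 5)))*(-21) = ((3*(I*√5))/(6 + 1))*(-21) = ((3*I*√5)/7)*(-21) = (3*I*√5/7)*(-21) = -9*I*√5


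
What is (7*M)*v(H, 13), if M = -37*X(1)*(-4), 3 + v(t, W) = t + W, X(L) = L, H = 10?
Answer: 20720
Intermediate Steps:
v(t, W) = -3 + W + t (v(t, W) = -3 + (t + W) = -3 + (W + t) = -3 + W + t)
M = 148 (M = -37*(-4) = 148)
(7*M)*v(H, 13) = (7*148)*(-3 + 13 + 10) = 1036*20 = 20720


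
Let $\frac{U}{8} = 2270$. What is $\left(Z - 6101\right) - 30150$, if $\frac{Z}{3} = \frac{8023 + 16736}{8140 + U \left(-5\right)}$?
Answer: $- \frac{2996581937}{82660} \approx -36252.0$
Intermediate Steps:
$U = 18160$ ($U = 8 \cdot 2270 = 18160$)
$Z = - \frac{74277}{82660}$ ($Z = 3 \frac{8023 + 16736}{8140 + 18160 \left(-5\right)} = 3 \frac{24759}{8140 - 90800} = 3 \frac{24759}{-82660} = 3 \cdot 24759 \left(- \frac{1}{82660}\right) = 3 \left(- \frac{24759}{82660}\right) = - \frac{74277}{82660} \approx -0.89858$)
$\left(Z - 6101\right) - 30150 = \left(- \frac{74277}{82660} - 6101\right) - 30150 = - \frac{504382937}{82660} - 30150 = - \frac{2996581937}{82660}$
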